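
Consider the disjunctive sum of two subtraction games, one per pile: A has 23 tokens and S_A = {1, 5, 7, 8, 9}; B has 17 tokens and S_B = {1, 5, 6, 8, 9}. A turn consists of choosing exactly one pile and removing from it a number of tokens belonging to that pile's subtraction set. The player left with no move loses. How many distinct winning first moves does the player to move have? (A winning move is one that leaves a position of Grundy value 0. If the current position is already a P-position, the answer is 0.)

Pile A, S = {1, 5, 7, 8, 9}:
G(0) = 0
G(1) = mex{0} = 1
G(2) = mex{1} = 0
G(3) = mex{0} = 1
G(4) = mex{1} = 0
G(5) = mex{0,0} = 1
G(6) = mex{1,1} = 0
G(7) = mex{0,0,0} = 1
G(8) = mex{1,1,1,0} = 2
G(9) = mex{2,0,0,1,0} = 3
G(10) = mex{3,1,1,0,1} = 2
G(11) = mex{2,0,0,1,0} = 3
G(12) = mex{3,1,1,0,1} = 2
G(13) = mex{2,2,0,1,0} = 3
G(14) = mex{3,3,1,0,1} = 2
G(15) = mex{2,2,2,1,0} = 3
G(16) = mex{3,3,3,2,1} = 0
G(17) = mex{0,2,2,3,2} = 1
G(18) = mex{1,3,3,2,3} = 0
G(19) = mex{0,2,2,3,2} = 1
G(20) = mex{1,3,3,2,3} = 0
G(21) = mex{0,0,2,3,2} = 1
G(22) = mex{1,1,3,2,3} = 0
G(23) = mex{0,0,0,3,2} = 1
G_A(23) = 1.
Pile B, S = {1, 5, 6, 8, 9}:
n :  0  1  2  3  4  5  6  7  8  9 10 11 12 13 14 15 16 17
G :  0  1  0  1  0  1  2  3  2  3  2  3  4  5  0  1  0  1
G_B(17) = 1.
Combined Grundy value = 1 ⊕ 1 = 0.
A winning move leaves total XOR = 0, i.e. changes one component's Grundy value g to g ⊕ X where X is the current total.
Pile A: target g' = 1⊕0 = 1, but every legal move changes the Grundy value (mex property), so 0 moves.
Pile B: target g' = 1⊕0 = 1, but every legal move changes the Grundy value (mex property), so 0 moves.

0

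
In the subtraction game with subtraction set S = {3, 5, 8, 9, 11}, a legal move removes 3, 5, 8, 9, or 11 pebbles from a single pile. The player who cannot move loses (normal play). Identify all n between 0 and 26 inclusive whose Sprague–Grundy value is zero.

G(0) = 0
G(1) = mex{} = 0
G(2) = mex{} = 0
G(3) = mex{0} = 1
G(4) = mex{0} = 1
G(5) = mex{0,0} = 1
G(6) = mex{1,0} = 2
G(7) = mex{1,0} = 2
G(8) = mex{1,1,0} = 2
G(9) = mex{2,1,0,0} = 3
G(10) = mex{2,1,0,0} = 3
G(11) = mex{2,2,1,0,0} = 3
G(12) = mex{3,2,1,1,0} = 4
G(13) = mex{3,2,1,1,0} = 4
G(14) = mex{3,3,2,1,1} = 0
G(15) = mex{4,3,2,2,1} = 0
G(16) = mex{4,3,2,2,1} = 0
G(17) = mex{0,4,3,2,2} = 1
G(18) = mex{0,4,3,3,2} = 1
G(19) = mex{0,0,3,3,2} = 1
G(20) = mex{1,0,4,3,3} = 2
G(21) = mex{1,0,4,4,3} = 2
G(22) = mex{1,1,0,4,3} = 2
G(23) = mex{2,1,0,0,4} = 3
G(24) = mex{2,1,0,0,4} = 3
G(25) = mex{2,2,1,0,0} = 3
G(26) = mex{3,2,1,1,0} = 4
P-positions are exactly the n with G(n) = 0.

0, 1, 2, 14, 15, 16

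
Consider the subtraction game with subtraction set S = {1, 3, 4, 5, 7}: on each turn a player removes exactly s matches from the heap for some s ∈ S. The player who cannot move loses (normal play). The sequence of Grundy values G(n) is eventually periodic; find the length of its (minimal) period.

8

n :  0  1  2  3  4  5  6  7  8  9 10 11 12 13 14 15 16 17
G :  0  1  0  1  2  3  2  3  0  1  0  1  2  3  2  3  0  1
G(n+8) = G(n) holds for n = 0,…,6 (a full window of length max(S) = 7), so the sequence is purely periodic with period 8.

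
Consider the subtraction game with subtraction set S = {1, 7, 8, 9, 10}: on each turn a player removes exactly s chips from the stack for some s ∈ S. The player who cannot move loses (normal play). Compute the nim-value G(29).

n :  0  1  2  3  4  5  6  7  8  9 10 11 12 13 14 15 16 17 18 19 20 21 22 23 24 25 26 27 28 29
G :  0  1  0  1  0  1  0  1  2  3  2  3  2  3  2  3  4  0  1  0  1  0  1  0  1  2  3  2  3  2

2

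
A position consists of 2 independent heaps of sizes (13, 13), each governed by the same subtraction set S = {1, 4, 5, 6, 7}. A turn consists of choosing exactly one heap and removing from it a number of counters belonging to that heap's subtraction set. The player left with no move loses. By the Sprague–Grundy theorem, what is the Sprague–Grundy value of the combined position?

All heaps use S = {1, 4, 5, 6, 7}:
n :  0  1  2  3  4  5  6  7  8  9 10 11 12 13
G :  0  1  0  1  2  3  2  3  4  5  0  1  0  1
Heap A: G(13) = 1.
Heap B: G(13) = 1.
Combined Grundy value = 1 ⊕ 1 = 0.

0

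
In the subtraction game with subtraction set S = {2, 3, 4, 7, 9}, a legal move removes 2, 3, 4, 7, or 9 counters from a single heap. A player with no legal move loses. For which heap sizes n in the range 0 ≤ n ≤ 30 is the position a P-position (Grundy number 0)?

n :  0  1  2  3  4  5  6  7  8  9 10 11 12 13 14 15 16 17 18 19 20 21 22 23 24 25 26 27 28 29 30
G :  0  0  1  1  2  2  0  3  1  4  2  0  0  1  1  2  2  0  3  1  4  2  0  0  1  1  2  2  0  3  1
P-positions are exactly the n with G(n) = 0.

0, 1, 6, 11, 12, 17, 22, 23, 28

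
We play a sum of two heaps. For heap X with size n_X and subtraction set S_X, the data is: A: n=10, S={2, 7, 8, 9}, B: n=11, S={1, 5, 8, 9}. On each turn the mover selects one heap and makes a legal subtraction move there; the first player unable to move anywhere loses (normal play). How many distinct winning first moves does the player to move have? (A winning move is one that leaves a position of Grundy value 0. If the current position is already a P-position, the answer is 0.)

0

Heap A, S = {2, 7, 8, 9}:
n :  0  1  2  3  4  5  6  7  8  9 10
G :  0  0  1  1  0  0  1  1  2  2  3
G_A(10) = 3.
Heap B, S = {1, 5, 8, 9}:
G(0) = 0
G(1) = mex{0} = 1
G(2) = mex{1} = 0
G(3) = mex{0} = 1
G(4) = mex{1} = 0
G(5) = mex{0,0} = 1
G(6) = mex{1,1} = 0
G(7) = mex{0,0} = 1
G(8) = mex{1,1,0} = 2
G(9) = mex{2,0,1,0} = 3
G(10) = mex{3,1,0,1} = 2
G(11) = mex{2,0,1,0} = 3
G_B(11) = 3.
Combined Grundy value = 3 ⊕ 3 = 0.
A winning move leaves total XOR = 0, i.e. changes one component's Grundy value g to g ⊕ X where X is the current total.
Heap A: target g' = 3⊕0 = 3, but every legal move changes the Grundy value (mex property), so 0 moves.
Heap B: target g' = 3⊕0 = 3, but every legal move changes the Grundy value (mex property), so 0 moves.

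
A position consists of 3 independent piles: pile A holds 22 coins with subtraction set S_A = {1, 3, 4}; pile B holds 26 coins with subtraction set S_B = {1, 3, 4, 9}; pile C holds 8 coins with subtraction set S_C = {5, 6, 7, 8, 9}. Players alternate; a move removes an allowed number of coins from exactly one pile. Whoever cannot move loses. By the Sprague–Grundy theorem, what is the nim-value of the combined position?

Pile A, S = {1, 3, 4}:
n :  0  1  2  3  4  5  6  7  8  9 10 11 12 13 14 15 16 17 18 19 20 21 22
G :  0  1  0  1  2  3  2  0  1  0  1  2  3  2  0  1  0  1  2  3  2  0  1
G_A(22) = 1.
Pile B, S = {1, 3, 4, 9}:
G(0) = 0
G(1) = mex{0} = 1
G(2) = mex{1} = 0
G(3) = mex{0,0} = 1
G(4) = mex{1,1,0} = 2
G(5) = mex{2,0,1} = 3
G(6) = mex{3,1,0} = 2
G(7) = mex{2,2,1} = 0
G(8) = mex{0,3,2} = 1
G(9) = mex{1,2,3,0} = 4
G(10) = mex{4,0,2,1} = 3
G(11) = mex{3,1,0,0} = 2
G(12) = mex{2,4,1,1} = 0
G(13) = mex{0,3,4,2} = 1
G(14) = mex{1,2,3,3} = 0
G(15) = mex{0,0,2,2} = 1
G(16) = mex{1,1,0,0} = 2
G(17) = mex{2,0,1,1} = 3
G(18) = mex{3,1,0,4} = 2
G(19) = mex{2,2,1,3} = 0
G(20) = mex{0,3,2,2} = 1
G(21) = mex{1,2,3,0} = 4
G(22) = mex{4,0,2,1} = 3
G(23) = mex{3,1,0,0} = 2
G(24) = mex{2,4,1,1} = 0
G(25) = mex{0,3,4,2} = 1
G(26) = mex{1,2,3,3} = 0
G_B(26) = 0.
Pile C, S = {5, 6, 7, 8, 9}:
n : 0 1 2 3 4 5 6 7 8
G : 0 0 0 0 0 1 1 1 1
G_C(8) = 1.
Combined Grundy value = 1 ⊕ 0 ⊕ 1 = 0.

0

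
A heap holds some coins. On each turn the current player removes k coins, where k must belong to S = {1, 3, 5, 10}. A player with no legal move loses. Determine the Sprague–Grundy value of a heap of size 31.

1

n :  0  1  2  3  4  5  6  7  8  9 10 11 12 13 14 15 16 17 18 19 20 21 22 23 24 25 26 27 28 29 30 31
G :  0  1  0  1  0  1  0  1  0  1  2  3  2  3  2  0  1  0  1  0  1  0  1  0  1  2  3  2  3  2  0  1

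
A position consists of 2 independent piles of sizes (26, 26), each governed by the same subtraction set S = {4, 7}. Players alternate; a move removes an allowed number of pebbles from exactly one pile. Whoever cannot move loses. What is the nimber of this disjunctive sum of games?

0

All piles use S = {4, 7}:
n :  0  1  2  3  4  5  6  7  8  9 10 11 12 13 14 15 16 17 18 19 20 21 22 23 24 25 26
G :  0  0  0  0  1  1  1  1  2  2  2  0  0  0  0  1  1  1  1  2  2  2  0  0  0  0  1
Pile A: G(26) = 1.
Pile B: G(26) = 1.
Combined Grundy value = 1 ⊕ 1 = 0.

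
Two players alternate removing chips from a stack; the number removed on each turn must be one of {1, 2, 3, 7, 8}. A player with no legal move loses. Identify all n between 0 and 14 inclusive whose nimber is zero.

n :  0  1  2  3  4  5  6  7  8  9 10 11 12 13 14
G :  0  1  2  3  0  1  2  3  4  0  1  2  3  0  1
P-positions are exactly the n with G(n) = 0.

0, 4, 9, 13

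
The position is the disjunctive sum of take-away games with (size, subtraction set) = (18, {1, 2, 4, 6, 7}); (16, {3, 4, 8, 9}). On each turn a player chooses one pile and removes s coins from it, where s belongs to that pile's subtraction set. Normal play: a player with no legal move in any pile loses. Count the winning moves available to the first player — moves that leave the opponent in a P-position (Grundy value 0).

Pile A, S = {1, 2, 4, 6, 7}:
n :  0  1  2  3  4  5  6  7  8  9 10 11 12 13 14 15 16 17 18
G :  0  1  2  0  1  2  3  4  0  1  2  0  1  2  3  4  0  1  2
G_A(18) = 2.
Pile B, S = {3, 4, 8, 9}:
G(0) = 0
G(1) = mex{} = 0
G(2) = mex{} = 0
G(3) = mex{0} = 1
G(4) = mex{0,0} = 1
G(5) = mex{0,0} = 1
G(6) = mex{1,0} = 2
G(7) = mex{1,1} = 0
G(8) = mex{1,1,0} = 2
G(9) = mex{2,1,0,0} = 3
G(10) = mex{0,2,0,0} = 1
G(11) = mex{2,0,1,0} = 3
G(12) = mex{3,2,1,1} = 0
G(13) = mex{1,3,1,1} = 0
G(14) = mex{3,1,2,1} = 0
G(15) = mex{0,3,0,2} = 1
G(16) = mex{0,0,2,0} = 1
G_B(16) = 1.
Combined Grundy value = 2 ⊕ 1 = 3.
A winning move leaves total XOR = 0, i.e. changes one component's Grundy value g to g ⊕ X where X is the current total.
Pile A: need g' = 2⊕3 = 1. Options: 18−1→G=1, 18−2→G=0, 18−4→G=3, 18−6→G=1, 18−7→G=0. Hits: 2.
Pile B: need g' = 1⊕3 = 2. Options: 16−3→G=0, 16−4→G=0, 16−8→G=2, 16−9→G=0. Hits: 1.

3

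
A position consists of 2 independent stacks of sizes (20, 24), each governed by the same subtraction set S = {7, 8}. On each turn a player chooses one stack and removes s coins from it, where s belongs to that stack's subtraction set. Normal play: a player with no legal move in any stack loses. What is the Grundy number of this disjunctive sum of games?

1

All stacks use S = {7, 8}:
G(0) = 0
G(1) = mex{} = 0
G(2) = mex{} = 0
G(3) = mex{} = 0
G(4) = mex{} = 0
G(5) = mex{} = 0
G(6) = mex{} = 0
G(7) = mex{0} = 1
G(8) = mex{0,0} = 1
G(9) = mex{0,0} = 1
G(10) = mex{0,0} = 1
G(11) = mex{0,0} = 1
G(12) = mex{0,0} = 1
G(13) = mex{0,0} = 1
G(14) = mex{1,0} = 2
G(15) = mex{1,1} = 0
G(16) = mex{1,1} = 0
G(17) = mex{1,1} = 0
G(18) = mex{1,1} = 0
G(19) = mex{1,1} = 0
G(20) = mex{1,1} = 0
G(21) = mex{2,1} = 0
G(22) = mex{0,2} = 1
G(23) = mex{0,0} = 1
G(24) = mex{0,0} = 1
Stack A: G(20) = 0.
Stack B: G(24) = 1.
Combined Grundy value = 0 ⊕ 1 = 1.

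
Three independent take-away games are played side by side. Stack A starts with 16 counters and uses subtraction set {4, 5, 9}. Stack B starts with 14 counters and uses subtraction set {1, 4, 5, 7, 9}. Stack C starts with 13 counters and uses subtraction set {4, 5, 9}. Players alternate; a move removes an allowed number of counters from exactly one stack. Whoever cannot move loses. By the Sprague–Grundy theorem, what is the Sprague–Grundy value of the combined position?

Stack A, S = {4, 5, 9}:
G(0) = 0
G(1) = mex{} = 0
G(2) = mex{} = 0
G(3) = mex{} = 0
G(4) = mex{0} = 1
G(5) = mex{0,0} = 1
G(6) = mex{0,0} = 1
G(7) = mex{0,0} = 1
G(8) = mex{1,0} = 2
G(9) = mex{1,1,0} = 2
G(10) = mex{1,1,0} = 2
G(11) = mex{1,1,0} = 2
G(12) = mex{2,1,0} = 3
G(13) = mex{2,2,1} = 0
G(14) = mex{2,2,1} = 0
G(15) = mex{2,2,1} = 0
G(16) = mex{3,2,1} = 0
G_A(16) = 0.
Stack B, S = {1, 4, 5, 7, 9}:
G(0) = 0
G(1) = mex{0} = 1
G(2) = mex{1} = 0
G(3) = mex{0} = 1
G(4) = mex{1,0} = 2
G(5) = mex{2,1,0} = 3
G(6) = mex{3,0,1} = 2
G(7) = mex{2,1,0,0} = 3
G(8) = mex{3,2,1,1} = 0
G(9) = mex{0,3,2,0,0} = 1
G(10) = mex{1,2,3,1,1} = 0
G(11) = mex{0,3,2,2,0} = 1
G(12) = mex{1,0,3,3,1} = 2
G(13) = mex{2,1,0,2,2} = 3
G(14) = mex{3,0,1,3,3} = 2
G_B(14) = 2.
Stack C, S = {4, 5, 9}:
n :  0  1  2  3  4  5  6  7  8  9 10 11 12 13
G :  0  0  0  0  1  1  1  1  2  2  2  2  3  0
G_C(13) = 0.
Combined Grundy value = 0 ⊕ 2 ⊕ 0 = 2.

2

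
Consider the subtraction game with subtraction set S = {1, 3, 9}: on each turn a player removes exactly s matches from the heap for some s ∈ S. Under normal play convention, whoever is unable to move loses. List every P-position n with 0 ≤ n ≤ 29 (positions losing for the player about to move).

n :  0  1  2  3  4  5  6  7  8  9 10 11 12 13 14 15 16 17 18 19 20 21 22 23 24 25 26 27 28 29
G :  0  1  0  1  0  1  0  1  0  1  0  1  0  1  0  1  0  1  0  1  0  1  0  1  0  1  0  1  0  1
P-positions are exactly the n with G(n) = 0.

0, 2, 4, 6, 8, 10, 12, 14, 16, 18, 20, 22, 24, 26, 28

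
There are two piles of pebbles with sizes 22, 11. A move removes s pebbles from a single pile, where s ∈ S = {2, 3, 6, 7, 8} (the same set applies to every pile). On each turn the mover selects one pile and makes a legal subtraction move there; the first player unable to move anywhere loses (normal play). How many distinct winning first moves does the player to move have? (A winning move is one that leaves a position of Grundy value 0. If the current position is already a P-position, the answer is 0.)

4

All piles use S = {2, 3, 6, 7, 8}:
G(0) = 0
G(1) = mex{} = 0
G(2) = mex{0} = 1
G(3) = mex{0,0} = 1
G(4) = mex{1,0} = 2
G(5) = mex{1,1} = 0
G(6) = mex{2,1,0} = 3
G(7) = mex{0,2,0,0} = 1
G(8) = mex{3,0,1,0,0} = 2
G(9) = mex{1,3,1,1,0} = 2
G(10) = mex{2,1,2,1,1} = 0
G(11) = mex{2,2,0,2,1} = 3
G(12) = mex{0,2,3,0,2} = 1
G(13) = mex{3,0,1,3,0} = 2
G(14) = mex{1,3,2,1,3} = 0
G(15) = mex{2,1,2,2,1} = 0
G(16) = mex{0,2,0,2,2} = 1
G(17) = mex{0,0,3,0,2} = 1
G(18) = mex{1,0,1,3,0} = 2
G(19) = mex{1,1,2,1,3} = 0
G(20) = mex{2,1,0,2,1} = 3
G(21) = mex{0,2,0,0,2} = 1
G(22) = mex{3,0,1,0,0} = 2
Pile A: G(22) = 2.
Pile B: G(11) = 3.
Combined Grundy value = 2 ⊕ 3 = 1.
A winning move leaves total XOR = 0, i.e. changes one component's Grundy value g to g ⊕ X where X is the current total.
Pile A: need g' = 2⊕1 = 3. Options: 22−2→G=3, 22−3→G=0, 22−6→G=1, 22−7→G=0, 22−8→G=0. Hits: 1.
Pile B: need g' = 3⊕1 = 2. Options: 11−2→G=2, 11−3→G=2, 11−6→G=0, 11−7→G=2, 11−8→G=1. Hits: 3.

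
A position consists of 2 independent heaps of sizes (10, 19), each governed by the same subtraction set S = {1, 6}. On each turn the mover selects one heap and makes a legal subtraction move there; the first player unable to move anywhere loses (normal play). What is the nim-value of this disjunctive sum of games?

0

All heaps use S = {1, 6}:
n :  0  1  2  3  4  5  6  7  8  9 10 11 12 13 14 15 16 17 18 19
G :  0  1  0  1  0  1  2  0  1  0  1  0  1  2  0  1  0  1  0  1
Heap A: G(10) = 1.
Heap B: G(19) = 1.
Combined Grundy value = 1 ⊕ 1 = 0.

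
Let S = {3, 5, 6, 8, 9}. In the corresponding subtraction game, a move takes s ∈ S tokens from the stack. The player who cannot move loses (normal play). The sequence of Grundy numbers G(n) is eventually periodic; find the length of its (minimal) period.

12

n :  0  1  2  3  4  5  6  7  8  9 10 11 12 13 14 15 16 17 18 19 20 21 22 23 24 25
G :  0  0  0  1  1  1  2  2  2  3  3  3  0  0  0  1  1  1  2  2  2  3  3  3  0  0
G(n+12) = G(n) holds for n = 0,…,8 (a full window of length max(S) = 9), so the sequence is purely periodic with period 12.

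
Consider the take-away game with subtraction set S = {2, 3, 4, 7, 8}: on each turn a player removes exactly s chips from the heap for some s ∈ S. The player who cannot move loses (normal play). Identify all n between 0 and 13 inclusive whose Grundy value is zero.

G(0) = 0
G(1) = mex{} = 0
G(2) = mex{0} = 1
G(3) = mex{0,0} = 1
G(4) = mex{1,0,0} = 2
G(5) = mex{1,1,0} = 2
G(6) = mex{2,1,1} = 0
G(7) = mex{2,2,1,0} = 3
G(8) = mex{0,2,2,0,0} = 1
G(9) = mex{3,0,2,1,0} = 4
G(10) = mex{1,3,0,1,1} = 2
G(11) = mex{4,1,3,2,1} = 0
G(12) = mex{2,4,1,2,2} = 0
G(13) = mex{0,2,4,0,2} = 1
P-positions are exactly the n with G(n) = 0.

0, 1, 6, 11, 12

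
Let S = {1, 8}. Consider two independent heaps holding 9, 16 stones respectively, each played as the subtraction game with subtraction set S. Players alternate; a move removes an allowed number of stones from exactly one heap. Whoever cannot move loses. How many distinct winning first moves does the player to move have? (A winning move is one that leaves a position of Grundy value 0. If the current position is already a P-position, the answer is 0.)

2

All heaps use S = {1, 8}:
G(0) = 0
G(1) = mex{0} = 1
G(2) = mex{1} = 0
G(3) = mex{0} = 1
G(4) = mex{1} = 0
G(5) = mex{0} = 1
G(6) = mex{1} = 0
G(7) = mex{0} = 1
G(8) = mex{1,0} = 2
G(9) = mex{2,1} = 0
G(10) = mex{0,0} = 1
G(11) = mex{1,1} = 0
G(12) = mex{0,0} = 1
G(13) = mex{1,1} = 0
G(14) = mex{0,0} = 1
G(15) = mex{1,1} = 0
G(16) = mex{0,2} = 1
Heap A: G(9) = 0.
Heap B: G(16) = 1.
Combined Grundy value = 0 ⊕ 1 = 1.
A winning move leaves total XOR = 0, i.e. changes one component's Grundy value g to g ⊕ X where X is the current total.
Heap A: need g' = 0⊕1 = 1. Options: 9−1→G=2, 9−8→G=1. Hits: 1.
Heap B: need g' = 1⊕1 = 0. Options: 16−1→G=0, 16−8→G=2. Hits: 1.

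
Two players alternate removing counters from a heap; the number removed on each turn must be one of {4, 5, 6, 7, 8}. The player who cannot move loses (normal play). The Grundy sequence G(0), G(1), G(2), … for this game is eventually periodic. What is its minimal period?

n :  0  1  2  3  4  5  6  7  8  9 10 11 12 13 14 15 16 17 18 19 20 21 22 23 24 25
G :  0  0  0  0  1  1  1  1  2  2  2  2  0  0  0  0  1  1  1  1  2  2  2  2  0  0
G(n+12) = G(n) holds for n = 0,…,7 (a full window of length max(S) = 8), so the sequence is purely periodic with period 12.

12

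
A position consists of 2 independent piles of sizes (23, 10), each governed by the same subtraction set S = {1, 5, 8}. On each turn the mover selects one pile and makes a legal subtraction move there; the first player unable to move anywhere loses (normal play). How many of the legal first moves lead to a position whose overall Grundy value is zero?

All piles use S = {1, 5, 8}:
G(0) = 0
G(1) = mex{0} = 1
G(2) = mex{1} = 0
G(3) = mex{0} = 1
G(4) = mex{1} = 0
G(5) = mex{0,0} = 1
G(6) = mex{1,1} = 0
G(7) = mex{0,0} = 1
G(8) = mex{1,1,0} = 2
G(9) = mex{2,0,1} = 3
G(10) = mex{3,1,0} = 2
G(11) = mex{2,0,1} = 3
G(12) = mex{3,1,0} = 2
G(13) = mex{2,2,1} = 0
G(14) = mex{0,3,0} = 1
G(15) = mex{1,2,1} = 0
G(16) = mex{0,3,2} = 1
G(17) = mex{1,2,3} = 0
G(18) = mex{0,0,2} = 1
G(19) = mex{1,1,3} = 0
G(20) = mex{0,0,2} = 1
G(21) = mex{1,1,0} = 2
G(22) = mex{2,0,1} = 3
G(23) = mex{3,1,0} = 2
Pile A: G(23) = 2.
Pile B: G(10) = 2.
Combined Grundy value = 2 ⊕ 2 = 0.
A winning move leaves total XOR = 0, i.e. changes one component's Grundy value g to g ⊕ X where X is the current total.
Pile A: target g' = 2⊕0 = 2, but every legal move changes the Grundy value (mex property), so 0 moves.
Pile B: target g' = 2⊕0 = 2, but every legal move changes the Grundy value (mex property), so 0 moves.

0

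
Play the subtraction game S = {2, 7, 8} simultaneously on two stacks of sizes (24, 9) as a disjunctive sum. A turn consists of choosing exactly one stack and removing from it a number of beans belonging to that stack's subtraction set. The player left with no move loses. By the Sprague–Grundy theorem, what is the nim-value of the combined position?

2

All stacks use S = {2, 7, 8}:
G(0) = 0
G(1) = mex{} = 0
G(2) = mex{0} = 1
G(3) = mex{0} = 1
G(4) = mex{1} = 0
G(5) = mex{1} = 0
G(6) = mex{0} = 1
G(7) = mex{0,0} = 1
G(8) = mex{1,0,0} = 2
G(9) = mex{1,1,0} = 2
G(10) = mex{2,1,1} = 0
G(11) = mex{2,0,1} = 3
G(12) = mex{0,0,0} = 1
G(13) = mex{3,1,0} = 2
G(14) = mex{1,1,1} = 0
G(15) = mex{2,2,1} = 0
G(16) = mex{0,2,2} = 1
G(17) = mex{0,0,2} = 1
G(18) = mex{1,3,0} = 2
G(19) = mex{1,1,3} = 0
G(20) = mex{2,2,1} = 0
G(21) = mex{0,0,2} = 1
G(22) = mex{0,0,0} = 1
G(23) = mex{1,1,0} = 2
G(24) = mex{1,1,1} = 0
Stack A: G(24) = 0.
Stack B: G(9) = 2.
Combined Grundy value = 0 ⊕ 2 = 2.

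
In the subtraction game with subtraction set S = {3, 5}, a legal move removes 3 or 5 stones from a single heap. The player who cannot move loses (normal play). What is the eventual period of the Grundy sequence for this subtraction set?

G(0) = 0
G(1) = mex{} = 0
G(2) = mex{} = 0
G(3) = mex{0} = 1
G(4) = mex{0} = 1
G(5) = mex{0,0} = 1
G(6) = mex{1,0} = 2
G(7) = mex{1,0} = 2
G(8) = mex{1,1} = 0
G(9) = mex{2,1} = 0
G(10) = mex{2,1} = 0
G(11) = mex{0,2} = 1
G(12) = mex{0,2} = 1
G(13) = mex{0,0} = 1
G(14) = mex{1,0} = 2
G(15) = mex{1,0} = 2
G(16) = mex{1,1} = 0
G(17) = mex{2,1} = 0
G(n+8) = G(n) holds for n = 0,…,4 (a full window of length max(S) = 5), so the sequence is purely periodic with period 8.

8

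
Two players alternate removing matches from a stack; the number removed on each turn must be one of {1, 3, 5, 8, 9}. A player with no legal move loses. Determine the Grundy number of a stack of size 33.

G(0) = 0
G(1) = mex{0} = 1
G(2) = mex{1} = 0
G(3) = mex{0,0} = 1
G(4) = mex{1,1} = 0
G(5) = mex{0,0,0} = 1
G(6) = mex{1,1,1} = 0
G(7) = mex{0,0,0} = 1
G(8) = mex{1,1,1,0} = 2
G(9) = mex{2,0,0,1,0} = 3
G(10) = mex{3,1,1,0,1} = 2
G(11) = mex{2,2,0,1,0} = 3
G(12) = mex{3,3,1,0,1} = 2
G(13) = mex{2,2,2,1,0} = 3
G(14) = mex{3,3,3,0,1} = 2
G(15) = mex{2,2,2,1,0} = 3
G(16) = mex{3,3,3,2,1} = 0
G(17) = mex{0,2,2,3,2} = 1
G(18) = mex{1,3,3,2,3} = 0
G(19) = mex{0,0,2,3,2} = 1
G(20) = mex{1,1,3,2,3} = 0
G(21) = mex{0,0,0,3,2} = 1
G(22) = mex{1,1,1,2,3} = 0
G(23) = mex{0,0,0,3,2} = 1
G(24) = mex{1,1,1,0,3} = 2
G(25) = mex{2,0,0,1,0} = 3
G(26) = mex{3,1,1,0,1} = 2
G(27) = mex{2,2,0,1,0} = 3
G(28) = mex{3,3,1,0,1} = 2
G(29) = mex{2,2,2,1,0} = 3
G(30) = mex{3,3,3,0,1} = 2
G(31) = mex{2,2,2,1,0} = 3
G(32) = mex{3,3,3,2,1} = 0
G(33) = mex{0,2,2,3,2} = 1

1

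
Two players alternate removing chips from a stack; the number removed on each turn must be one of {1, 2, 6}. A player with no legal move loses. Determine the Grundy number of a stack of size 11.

1

G(0) = 0
G(1) = mex{0} = 1
G(2) = mex{1,0} = 2
G(3) = mex{2,1} = 0
G(4) = mex{0,2} = 1
G(5) = mex{1,0} = 2
G(6) = mex{2,1,0} = 3
G(7) = mex{3,2,1} = 0
G(8) = mex{0,3,2} = 1
G(9) = mex{1,0,0} = 2
G(10) = mex{2,1,1} = 0
G(11) = mex{0,2,2} = 1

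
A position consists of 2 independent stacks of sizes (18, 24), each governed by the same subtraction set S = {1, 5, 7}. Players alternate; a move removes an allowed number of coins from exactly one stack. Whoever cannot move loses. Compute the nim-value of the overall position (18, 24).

All stacks use S = {1, 5, 7}:
n :  0  1  2  3  4  5  6  7  8  9 10 11 12 13 14 15 16 17 18 19 20 21 22 23 24
G :  0  1  0  1  0  1  0  1  0  1  0  1  0  1  0  1  0  1  0  1  0  1  0  1  0
Stack A: G(18) = 0.
Stack B: G(24) = 0.
Combined Grundy value = 0 ⊕ 0 = 0.

0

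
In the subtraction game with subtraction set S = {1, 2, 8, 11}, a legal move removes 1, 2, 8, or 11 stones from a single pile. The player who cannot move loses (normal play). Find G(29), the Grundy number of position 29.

2

G(0) = 0
G(1) = mex{0} = 1
G(2) = mex{1,0} = 2
G(3) = mex{2,1} = 0
G(4) = mex{0,2} = 1
G(5) = mex{1,0} = 2
G(6) = mex{2,1} = 0
G(7) = mex{0,2} = 1
G(8) = mex{1,0,0} = 2
G(9) = mex{2,1,1} = 0
G(10) = mex{0,2,2} = 1
G(11) = mex{1,0,0,0} = 2
G(12) = mex{2,1,1,1} = 0
G(13) = mex{0,2,2,2} = 1
G(14) = mex{1,0,0,0} = 2
G(15) = mex{2,1,1,1} = 0
G(16) = mex{0,2,2,2} = 1
G(17) = mex{1,0,0,0} = 2
G(18) = mex{2,1,1,1} = 0
G(19) = mex{0,2,2,2} = 1
G(20) = mex{1,0,0,0} = 2
G(21) = mex{2,1,1,1} = 0
G(22) = mex{0,2,2,2} = 1
G(23) = mex{1,0,0,0} = 2
G(24) = mex{2,1,1,1} = 0
G(25) = mex{0,2,2,2} = 1
G(26) = mex{1,0,0,0} = 2
G(27) = mex{2,1,1,1} = 0
G(28) = mex{0,2,2,2} = 1
G(29) = mex{1,0,0,0} = 2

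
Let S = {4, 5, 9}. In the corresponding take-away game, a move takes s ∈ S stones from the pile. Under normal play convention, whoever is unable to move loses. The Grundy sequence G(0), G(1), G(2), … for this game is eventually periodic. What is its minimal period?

n :  0  1  2  3  4  5  6  7  8  9 10 11 12 13 14 15 16 17 18 19 20 21 22 23 24 25 26 27
G :  0  0  0  0  1  1  1  1  2  2  2  2  3  0  0  0  0  1  1  1  1  2  2  2  2  3  0  0
G(n+13) = G(n) holds for n = 0,…,8 (a full window of length max(S) = 9), so the sequence is purely periodic with period 13.

13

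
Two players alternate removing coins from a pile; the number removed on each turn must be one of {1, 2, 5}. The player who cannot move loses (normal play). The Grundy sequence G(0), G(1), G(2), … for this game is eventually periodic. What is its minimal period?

3

G(0) = 0
G(1) = mex{0} = 1
G(2) = mex{1,0} = 2
G(3) = mex{2,1} = 0
G(4) = mex{0,2} = 1
G(5) = mex{1,0,0} = 2
G(6) = mex{2,1,1} = 0
G(7) = mex{0,2,2} = 1
G(8) = mex{1,0,0} = 2
G(9) = mex{2,1,1} = 0
G(10) = mex{0,2,2} = 1
G(11) = mex{1,0,0} = 2
G(12) = mex{2,1,1} = 0
G(13) = mex{0,2,2} = 1
G(14) = mex{1,0,0} = 2
G(n+3) = G(n) holds for n = 0,…,4 (a full window of length max(S) = 5), so the sequence is purely periodic with period 3.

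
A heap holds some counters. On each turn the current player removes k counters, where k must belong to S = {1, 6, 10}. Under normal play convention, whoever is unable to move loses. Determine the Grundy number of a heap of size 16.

0

G(0) = 0
G(1) = mex{0} = 1
G(2) = mex{1} = 0
G(3) = mex{0} = 1
G(4) = mex{1} = 0
G(5) = mex{0} = 1
G(6) = mex{1,0} = 2
G(7) = mex{2,1} = 0
G(8) = mex{0,0} = 1
G(9) = mex{1,1} = 0
G(10) = mex{0,0,0} = 1
G(11) = mex{1,1,1} = 0
G(12) = mex{0,2,0} = 1
G(13) = mex{1,0,1} = 2
G(14) = mex{2,1,0} = 3
G(15) = mex{3,0,1} = 2
G(16) = mex{2,1,2} = 0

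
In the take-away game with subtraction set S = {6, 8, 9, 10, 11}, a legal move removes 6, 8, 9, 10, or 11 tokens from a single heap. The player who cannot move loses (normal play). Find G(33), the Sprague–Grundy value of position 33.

2

n :  0  1  2  3  4  5  6  7  8  9 10 11 12 13 14 15 16 17 18 19 20 21 22 23 24 25 26 27 28 29 30 31 32 33
G :  0  0  0  0  0  0  1  1  1  1  1  1  2  2  2  2  2  0  0  0  0  0  0  1  1  1  1  1  1  2  2  2  2  2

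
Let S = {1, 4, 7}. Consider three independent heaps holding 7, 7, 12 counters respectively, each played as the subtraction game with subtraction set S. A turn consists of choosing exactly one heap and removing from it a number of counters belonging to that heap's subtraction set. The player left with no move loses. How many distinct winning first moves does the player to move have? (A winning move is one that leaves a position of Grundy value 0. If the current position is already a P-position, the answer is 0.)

All heaps use S = {1, 4, 7}:
n :  0  1  2  3  4  5  6  7  8  9 10 11 12
G :  0  1  0  1  2  0  1  2  0  1  0  1  2
Heap A: G(7) = 2.
Heap B: G(7) = 2.
Heap C: G(12) = 2.
Combined Grundy value = 2 ⊕ 2 ⊕ 2 = 2.
A winning move leaves total XOR = 0, i.e. changes one component's Grundy value g to g ⊕ X where X is the current total.
Heap A: need g' = 2⊕2 = 0. Options: 7−1→G=1, 7−4→G=1, 7−7→G=0. Hits: 1.
Heap B: need g' = 2⊕2 = 0. Options: 7−1→G=1, 7−4→G=1, 7−7→G=0. Hits: 1.
Heap C: need g' = 2⊕2 = 0. Options: 12−1→G=1, 12−4→G=0, 12−7→G=0. Hits: 2.

4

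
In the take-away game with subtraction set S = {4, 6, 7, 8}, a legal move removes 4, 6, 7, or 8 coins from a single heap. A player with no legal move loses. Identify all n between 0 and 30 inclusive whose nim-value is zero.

0, 1, 2, 3, 12, 13, 14, 15, 24, 25, 26, 27

G(0) = 0
G(1) = mex{} = 0
G(2) = mex{} = 0
G(3) = mex{} = 0
G(4) = mex{0} = 1
G(5) = mex{0} = 1
G(6) = mex{0,0} = 1
G(7) = mex{0,0,0} = 1
G(8) = mex{1,0,0,0} = 2
G(9) = mex{1,0,0,0} = 2
G(10) = mex{1,1,0,0} = 2
G(11) = mex{1,1,1,0} = 2
G(12) = mex{2,1,1,1} = 0
G(13) = mex{2,1,1,1} = 0
G(14) = mex{2,2,1,1} = 0
G(15) = mex{2,2,2,1} = 0
G(16) = mex{0,2,2,2} = 1
G(17) = mex{0,2,2,2} = 1
G(18) = mex{0,0,2,2} = 1
G(19) = mex{0,0,0,2} = 1
G(20) = mex{1,0,0,0} = 2
G(21) = mex{1,0,0,0} = 2
G(22) = mex{1,1,0,0} = 2
G(23) = mex{1,1,1,0} = 2
G(24) = mex{2,1,1,1} = 0
G(25) = mex{2,1,1,1} = 0
G(26) = mex{2,2,1,1} = 0
G(27) = mex{2,2,2,1} = 0
G(28) = mex{0,2,2,2} = 1
G(29) = mex{0,2,2,2} = 1
G(30) = mex{0,0,2,2} = 1
P-positions are exactly the n with G(n) = 0.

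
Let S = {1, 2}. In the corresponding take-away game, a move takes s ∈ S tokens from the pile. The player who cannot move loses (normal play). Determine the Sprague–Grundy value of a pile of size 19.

n :  0  1  2  3  4  5  6  7  8  9 10 11 12 13 14 15 16 17 18 19
G :  0  1  2  0  1  2  0  1  2  0  1  2  0  1  2  0  1  2  0  1

1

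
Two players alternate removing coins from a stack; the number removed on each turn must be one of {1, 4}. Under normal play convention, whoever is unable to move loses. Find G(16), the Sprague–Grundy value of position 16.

1

n :  0  1  2  3  4  5  6  7  8  9 10 11 12 13 14 15 16
G :  0  1  0  1  2  0  1  0  1  2  0  1  0  1  2  0  1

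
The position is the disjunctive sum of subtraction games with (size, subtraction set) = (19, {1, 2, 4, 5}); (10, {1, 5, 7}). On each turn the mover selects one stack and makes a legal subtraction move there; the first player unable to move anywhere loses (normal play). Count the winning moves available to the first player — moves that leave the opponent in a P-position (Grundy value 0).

5

Stack A, S = {1, 2, 4, 5}:
n :  0  1  2  3  4  5  6  7  8  9 10 11 12 13 14 15 16 17 18 19
G :  0  1  2  0  1  2  0  1  2  0  1  2  0  1  2  0  1  2  0  1
G_A(19) = 1.
Stack B, S = {1, 5, 7}:
G(0) = 0
G(1) = mex{0} = 1
G(2) = mex{1} = 0
G(3) = mex{0} = 1
G(4) = mex{1} = 0
G(5) = mex{0,0} = 1
G(6) = mex{1,1} = 0
G(7) = mex{0,0,0} = 1
G(8) = mex{1,1,1} = 0
G(9) = mex{0,0,0} = 1
G(10) = mex{1,1,1} = 0
G_B(10) = 0.
Combined Grundy value = 1 ⊕ 0 = 1.
A winning move leaves total XOR = 0, i.e. changes one component's Grundy value g to g ⊕ X where X is the current total.
Stack A: need g' = 1⊕1 = 0. Options: 19−1→G=0, 19−2→G=2, 19−4→G=0, 19−5→G=2. Hits: 2.
Stack B: need g' = 0⊕1 = 1. Options: 10−1→G=1, 10−5→G=1, 10−7→G=1. Hits: 3.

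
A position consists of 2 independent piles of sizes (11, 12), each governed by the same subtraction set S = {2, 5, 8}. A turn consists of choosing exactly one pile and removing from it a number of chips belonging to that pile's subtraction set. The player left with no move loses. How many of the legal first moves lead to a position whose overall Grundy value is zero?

All piles use S = {2, 5, 8}:
n :  0  1  2  3  4  5  6  7  8  9 10 11 12
G :  0  0  1  1  0  2  1  0  2  1  0  0  1
Pile A: G(11) = 0.
Pile B: G(12) = 1.
Combined Grundy value = 0 ⊕ 1 = 1.
A winning move leaves total XOR = 0, i.e. changes one component's Grundy value g to g ⊕ X where X is the current total.
Pile A: need g' = 0⊕1 = 1. Options: 11−2→G=1, 11−5→G=1, 11−8→G=1. Hits: 3.
Pile B: need g' = 1⊕1 = 0. Options: 12−2→G=0, 12−5→G=0, 12−8→G=0. Hits: 3.

6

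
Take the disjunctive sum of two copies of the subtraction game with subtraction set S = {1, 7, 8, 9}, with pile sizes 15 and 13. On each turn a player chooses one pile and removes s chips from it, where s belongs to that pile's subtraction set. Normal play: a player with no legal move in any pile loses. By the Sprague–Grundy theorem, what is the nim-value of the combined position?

All piles use S = {1, 7, 8, 9}:
n :  0  1  2  3  4  5  6  7  8  9 10 11 12 13 14 15
G :  0  1  0  1  0  1  0  1  2  3  2  3  2  3  2  3
Pile A: G(15) = 3.
Pile B: G(13) = 3.
Combined Grundy value = 3 ⊕ 3 = 0.

0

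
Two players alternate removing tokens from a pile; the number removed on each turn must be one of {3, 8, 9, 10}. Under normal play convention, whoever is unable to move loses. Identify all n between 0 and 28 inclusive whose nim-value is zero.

n :  0  1  2  3  4  5  6  7  8  9 10 11 12 13 14 15 16 17 18 19 20 21 22 23 24 25 26 27 28
G :  0  0  0  1  1  1  0  0  2  1  1  3  2  0  2  3  1  3  0  0  0  1  1  1  0  0  2  1  1
P-positions are exactly the n with G(n) = 0.

0, 1, 2, 6, 7, 13, 18, 19, 20, 24, 25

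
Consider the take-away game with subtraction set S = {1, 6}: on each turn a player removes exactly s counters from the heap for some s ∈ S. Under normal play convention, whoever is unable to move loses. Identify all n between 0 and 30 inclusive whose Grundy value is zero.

0, 2, 4, 7, 9, 11, 14, 16, 18, 21, 23, 25, 28, 30

G(0) = 0
G(1) = mex{0} = 1
G(2) = mex{1} = 0
G(3) = mex{0} = 1
G(4) = mex{1} = 0
G(5) = mex{0} = 1
G(6) = mex{1,0} = 2
G(7) = mex{2,1} = 0
G(8) = mex{0,0} = 1
G(9) = mex{1,1} = 0
G(10) = mex{0,0} = 1
G(11) = mex{1,1} = 0
G(12) = mex{0,2} = 1
G(13) = mex{1,0} = 2
G(14) = mex{2,1} = 0
G(15) = mex{0,0} = 1
G(16) = mex{1,1} = 0
G(17) = mex{0,0} = 1
G(18) = mex{1,1} = 0
G(19) = mex{0,2} = 1
G(20) = mex{1,0} = 2
G(21) = mex{2,1} = 0
G(22) = mex{0,0} = 1
G(23) = mex{1,1} = 0
G(24) = mex{0,0} = 1
G(25) = mex{1,1} = 0
G(26) = mex{0,2} = 1
G(27) = mex{1,0} = 2
G(28) = mex{2,1} = 0
G(29) = mex{0,0} = 1
G(30) = mex{1,1} = 0
P-positions are exactly the n with G(n) = 0.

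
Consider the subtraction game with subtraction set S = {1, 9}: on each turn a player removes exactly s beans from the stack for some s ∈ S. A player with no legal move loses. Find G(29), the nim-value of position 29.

1

n :  0  1  2  3  4  5  6  7  8  9 10 11 12 13 14 15 16 17 18 19 20 21 22 23 24 25 26 27 28 29
G :  0  1  0  1  0  1  0  1  0  1  0  1  0  1  0  1  0  1  0  1  0  1  0  1  0  1  0  1  0  1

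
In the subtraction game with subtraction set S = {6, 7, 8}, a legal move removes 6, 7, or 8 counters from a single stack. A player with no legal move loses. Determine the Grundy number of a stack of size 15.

G(0) = 0
G(1) = mex{} = 0
G(2) = mex{} = 0
G(3) = mex{} = 0
G(4) = mex{} = 0
G(5) = mex{} = 0
G(6) = mex{0} = 1
G(7) = mex{0,0} = 1
G(8) = mex{0,0,0} = 1
G(9) = mex{0,0,0} = 1
G(10) = mex{0,0,0} = 1
G(11) = mex{0,0,0} = 1
G(12) = mex{1,0,0} = 2
G(13) = mex{1,1,0} = 2
G(14) = mex{1,1,1} = 0
G(15) = mex{1,1,1} = 0

0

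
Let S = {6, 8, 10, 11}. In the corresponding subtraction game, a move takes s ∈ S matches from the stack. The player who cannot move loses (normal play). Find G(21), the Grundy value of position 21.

0

n :  0  1  2  3  4  5  6  7  8  9 10 11 12 13 14 15 16 17 18 19 20 21
G :  0  0  0  0  0  0  1  1  1  1  1  1  2  2  2  2  2  0  0  0  0  0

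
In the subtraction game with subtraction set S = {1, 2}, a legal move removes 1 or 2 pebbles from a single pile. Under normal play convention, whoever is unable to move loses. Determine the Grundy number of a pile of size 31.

n :  0  1  2  3  4  5  6  7  8  9 10 11 12 13 14 15 16 17 18 19 20 21 22 23 24 25 26 27 28 29 30 31
G :  0  1  2  0  1  2  0  1  2  0  1  2  0  1  2  0  1  2  0  1  2  0  1  2  0  1  2  0  1  2  0  1

1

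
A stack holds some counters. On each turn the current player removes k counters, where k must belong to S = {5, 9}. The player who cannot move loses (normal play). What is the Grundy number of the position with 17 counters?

G(0) = 0
G(1) = mex{} = 0
G(2) = mex{} = 0
G(3) = mex{} = 0
G(4) = mex{} = 0
G(5) = mex{0} = 1
G(6) = mex{0} = 1
G(7) = mex{0} = 1
G(8) = mex{0} = 1
G(9) = mex{0,0} = 1
G(10) = mex{1,0} = 2
G(11) = mex{1,0} = 2
G(12) = mex{1,0} = 2
G(13) = mex{1,0} = 2
G(14) = mex{1,1} = 0
G(15) = mex{2,1} = 0
G(16) = mex{2,1} = 0
G(17) = mex{2,1} = 0

0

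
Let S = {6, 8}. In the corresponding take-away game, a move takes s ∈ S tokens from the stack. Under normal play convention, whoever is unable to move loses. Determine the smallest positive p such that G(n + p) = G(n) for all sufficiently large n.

n :  0  1  2  3  4  5  6  7  8  9 10 11 12 13 14 15 16 17 18 19 20 21 22 23 24 25 26 27 28 29
G :  0  0  0  0  0  0  1  1  1  1  1  1  2  2  0  0  0  0  0  0  1  1  1  1  1  1  2  2  0  0
G(n+14) = G(n) holds for n = 0,…,7 (a full window of length max(S) = 8), so the sequence is purely periodic with period 14.

14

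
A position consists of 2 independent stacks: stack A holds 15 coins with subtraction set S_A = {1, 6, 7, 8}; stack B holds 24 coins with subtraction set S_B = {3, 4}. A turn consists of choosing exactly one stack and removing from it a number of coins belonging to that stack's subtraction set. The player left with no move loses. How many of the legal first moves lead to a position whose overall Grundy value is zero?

Stack A, S = {1, 6, 7, 8}:
G(0) = 0
G(1) = mex{0} = 1
G(2) = mex{1} = 0
G(3) = mex{0} = 1
G(4) = mex{1} = 0
G(5) = mex{0} = 1
G(6) = mex{1,0} = 2
G(7) = mex{2,1,0} = 3
G(8) = mex{3,0,1,0} = 2
G(9) = mex{2,1,0,1} = 3
G(10) = mex{3,0,1,0} = 2
G(11) = mex{2,1,0,1} = 3
G(12) = mex{3,2,1,0} = 4
G(13) = mex{4,3,2,1} = 0
G(14) = mex{0,2,3,2} = 1
G(15) = mex{1,3,2,3} = 0
G_A(15) = 0.
Stack B, S = {3, 4}:
G(0) = 0
G(1) = mex{} = 0
G(2) = mex{} = 0
G(3) = mex{0} = 1
G(4) = mex{0,0} = 1
G(5) = mex{0,0} = 1
G(6) = mex{1,0} = 2
G(7) = mex{1,1} = 0
G(8) = mex{1,1} = 0
G(9) = mex{2,1} = 0
G(10) = mex{0,2} = 1
G(11) = mex{0,0} = 1
G(12) = mex{0,0} = 1
G(13) = mex{1,0} = 2
G(14) = mex{1,1} = 0
G(15) = mex{1,1} = 0
G(16) = mex{2,1} = 0
G(17) = mex{0,2} = 1
G(18) = mex{0,0} = 1
G(19) = mex{0,0} = 1
G(20) = mex{1,0} = 2
G(21) = mex{1,1} = 0
G(22) = mex{1,1} = 0
G(23) = mex{2,1} = 0
G(24) = mex{0,2} = 1
G_B(24) = 1.
Combined Grundy value = 0 ⊕ 1 = 1.
A winning move leaves total XOR = 0, i.e. changes one component's Grundy value g to g ⊕ X where X is the current total.
Stack A: need g' = 0⊕1 = 1. Options: 15−1→G=1, 15−6→G=3, 15−7→G=2, 15−8→G=3. Hits: 1.
Stack B: need g' = 1⊕1 = 0. Options: 24−3→G=0, 24−4→G=2. Hits: 1.

2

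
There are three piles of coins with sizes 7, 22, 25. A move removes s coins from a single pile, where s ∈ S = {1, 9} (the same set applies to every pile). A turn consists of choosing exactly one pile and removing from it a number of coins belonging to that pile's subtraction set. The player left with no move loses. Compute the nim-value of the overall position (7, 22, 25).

All piles use S = {1, 9}:
G(0) = 0
G(1) = mex{0} = 1
G(2) = mex{1} = 0
G(3) = mex{0} = 1
G(4) = mex{1} = 0
G(5) = mex{0} = 1
G(6) = mex{1} = 0
G(7) = mex{0} = 1
G(8) = mex{1} = 0
G(9) = mex{0,0} = 1
G(10) = mex{1,1} = 0
G(11) = mex{0,0} = 1
G(12) = mex{1,1} = 0
G(13) = mex{0,0} = 1
G(14) = mex{1,1} = 0
G(15) = mex{0,0} = 1
G(16) = mex{1,1} = 0
G(17) = mex{0,0} = 1
G(18) = mex{1,1} = 0
G(19) = mex{0,0} = 1
G(20) = mex{1,1} = 0
G(21) = mex{0,0} = 1
G(22) = mex{1,1} = 0
G(23) = mex{0,0} = 1
G(24) = mex{1,1} = 0
G(25) = mex{0,0} = 1
Pile A: G(7) = 1.
Pile B: G(22) = 0.
Pile C: G(25) = 1.
Combined Grundy value = 1 ⊕ 0 ⊕ 1 = 0.

0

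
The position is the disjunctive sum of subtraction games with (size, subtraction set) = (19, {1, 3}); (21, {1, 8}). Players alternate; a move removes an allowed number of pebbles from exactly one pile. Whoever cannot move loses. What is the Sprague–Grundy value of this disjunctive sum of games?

Pile A, S = {1, 3}:
n :  0  1  2  3  4  5  6  7  8  9 10 11 12 13 14 15 16 17 18 19
G :  0  1  0  1  0  1  0  1  0  1  0  1  0  1  0  1  0  1  0  1
G_A(19) = 1.
Pile B, S = {1, 8}:
n :  0  1  2  3  4  5  6  7  8  9 10 11 12 13 14 15 16 17 18 19 20 21
G :  0  1  0  1  0  1  0  1  2  0  1  0  1  0  1  0  1  2  0  1  0  1
G_B(21) = 1.
Combined Grundy value = 1 ⊕ 1 = 0.

0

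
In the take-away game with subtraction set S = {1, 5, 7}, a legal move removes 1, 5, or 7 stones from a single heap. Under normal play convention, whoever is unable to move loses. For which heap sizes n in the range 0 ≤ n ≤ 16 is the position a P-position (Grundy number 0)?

G(0) = 0
G(1) = mex{0} = 1
G(2) = mex{1} = 0
G(3) = mex{0} = 1
G(4) = mex{1} = 0
G(5) = mex{0,0} = 1
G(6) = mex{1,1} = 0
G(7) = mex{0,0,0} = 1
G(8) = mex{1,1,1} = 0
G(9) = mex{0,0,0} = 1
G(10) = mex{1,1,1} = 0
G(11) = mex{0,0,0} = 1
G(12) = mex{1,1,1} = 0
G(13) = mex{0,0,0} = 1
G(14) = mex{1,1,1} = 0
G(15) = mex{0,0,0} = 1
G(16) = mex{1,1,1} = 0
P-positions are exactly the n with G(n) = 0.

0, 2, 4, 6, 8, 10, 12, 14, 16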